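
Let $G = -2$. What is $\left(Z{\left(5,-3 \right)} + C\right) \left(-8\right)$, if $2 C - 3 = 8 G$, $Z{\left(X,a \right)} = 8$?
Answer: $-12$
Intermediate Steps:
$C = - \frac{13}{2}$ ($C = \frac{3}{2} + \frac{8 \left(-2\right)}{2} = \frac{3}{2} + \frac{1}{2} \left(-16\right) = \frac{3}{2} - 8 = - \frac{13}{2} \approx -6.5$)
$\left(Z{\left(5,-3 \right)} + C\right) \left(-8\right) = \left(8 - \frac{13}{2}\right) \left(-8\right) = \frac{3}{2} \left(-8\right) = -12$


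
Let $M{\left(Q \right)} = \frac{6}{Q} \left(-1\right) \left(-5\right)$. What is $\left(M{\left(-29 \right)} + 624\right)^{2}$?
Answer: $\frac{326380356}{841} \approx 3.8809 \cdot 10^{5}$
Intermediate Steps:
$M{\left(Q \right)} = \frac{30}{Q}$ ($M{\left(Q \right)} = - \frac{6}{Q} \left(-5\right) = \frac{30}{Q}$)
$\left(M{\left(-29 \right)} + 624\right)^{2} = \left(\frac{30}{-29} + 624\right)^{2} = \left(30 \left(- \frac{1}{29}\right) + 624\right)^{2} = \left(- \frac{30}{29} + 624\right)^{2} = \left(\frac{18066}{29}\right)^{2} = \frac{326380356}{841}$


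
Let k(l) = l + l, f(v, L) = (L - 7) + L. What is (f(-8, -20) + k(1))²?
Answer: 2025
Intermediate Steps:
f(v, L) = -7 + 2*L (f(v, L) = (-7 + L) + L = -7 + 2*L)
k(l) = 2*l
(f(-8, -20) + k(1))² = ((-7 + 2*(-20)) + 2*1)² = ((-7 - 40) + 2)² = (-47 + 2)² = (-45)² = 2025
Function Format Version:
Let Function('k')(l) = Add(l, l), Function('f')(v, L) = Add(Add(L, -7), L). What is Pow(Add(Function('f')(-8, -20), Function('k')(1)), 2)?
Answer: 2025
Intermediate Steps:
Function('f')(v, L) = Add(-7, Mul(2, L)) (Function('f')(v, L) = Add(Add(-7, L), L) = Add(-7, Mul(2, L)))
Function('k')(l) = Mul(2, l)
Pow(Add(Function('f')(-8, -20), Function('k')(1)), 2) = Pow(Add(Add(-7, Mul(2, -20)), Mul(2, 1)), 2) = Pow(Add(Add(-7, -40), 2), 2) = Pow(Add(-47, 2), 2) = Pow(-45, 2) = 2025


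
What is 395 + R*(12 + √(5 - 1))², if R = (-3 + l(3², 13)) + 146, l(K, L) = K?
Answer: 30187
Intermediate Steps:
R = 152 (R = (-3 + 3²) + 146 = (-3 + 9) + 146 = 6 + 146 = 152)
395 + R*(12 + √(5 - 1))² = 395 + 152*(12 + √(5 - 1))² = 395 + 152*(12 + √4)² = 395 + 152*(12 + 2)² = 395 + 152*14² = 395 + 152*196 = 395 + 29792 = 30187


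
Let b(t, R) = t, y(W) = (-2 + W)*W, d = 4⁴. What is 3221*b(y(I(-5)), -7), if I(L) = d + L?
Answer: 201309279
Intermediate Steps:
d = 256
I(L) = 256 + L
y(W) = W*(-2 + W)
3221*b(y(I(-5)), -7) = 3221*((256 - 5)*(-2 + (256 - 5))) = 3221*(251*(-2 + 251)) = 3221*(251*249) = 3221*62499 = 201309279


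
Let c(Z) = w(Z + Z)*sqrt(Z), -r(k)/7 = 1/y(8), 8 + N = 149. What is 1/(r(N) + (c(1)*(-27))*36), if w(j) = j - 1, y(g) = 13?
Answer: -13/12643 ≈ -0.0010282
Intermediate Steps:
N = 141 (N = -8 + 149 = 141)
w(j) = -1 + j
r(k) = -7/13
c(Z) = sqrt(Z)*(-1 + 2*Z) (c(Z) = (-1 + (Z + Z))*sqrt(Z) = (-1 + 2*Z)*sqrt(Z) = sqrt(Z)*(-1 + 2*Z))
1/(r(N) + (c(1)*(-27))*36) = 1/(-7/13 + ((sqrt(1)*(-1 + 2*1))*(-27))*36) = 1/(-7/13 + ((1*(-1 + 2))*(-27))*36) = 1/(-7/13 + ((1*1)*(-27))*36) = 1/(-7/13 + (1*(-27))*36) = 1/(-7/13 - 27*36) = 1/(-7/13 - 972) = 1/(-12643/13) = -13/12643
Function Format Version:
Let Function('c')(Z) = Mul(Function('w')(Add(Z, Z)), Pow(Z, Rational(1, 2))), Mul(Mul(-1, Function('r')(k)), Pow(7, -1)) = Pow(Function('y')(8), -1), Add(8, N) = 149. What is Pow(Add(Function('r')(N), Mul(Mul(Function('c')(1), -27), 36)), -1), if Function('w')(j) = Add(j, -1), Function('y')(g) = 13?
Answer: Rational(-13, 12643) ≈ -0.0010282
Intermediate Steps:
N = 141 (N = Add(-8, 149) = 141)
Function('w')(j) = Add(-1, j)
Function('r')(k) = Rational(-7, 13) (Function('r')(k) = Mul(-7, Pow(13, -1)) = Mul(-7, Rational(1, 13)) = Rational(-7, 13))
Function('c')(Z) = Mul(Pow(Z, Rational(1, 2)), Add(-1, Mul(2, Z))) (Function('c')(Z) = Mul(Add(-1, Add(Z, Z)), Pow(Z, Rational(1, 2))) = Mul(Add(-1, Mul(2, Z)), Pow(Z, Rational(1, 2))) = Mul(Pow(Z, Rational(1, 2)), Add(-1, Mul(2, Z))))
Pow(Add(Function('r')(N), Mul(Mul(Function('c')(1), -27), 36)), -1) = Pow(Add(Rational(-7, 13), Mul(Mul(Mul(Pow(1, Rational(1, 2)), Add(-1, Mul(2, 1))), -27), 36)), -1) = Pow(Add(Rational(-7, 13), Mul(Mul(Mul(1, Add(-1, 2)), -27), 36)), -1) = Pow(Add(Rational(-7, 13), Mul(Mul(Mul(1, 1), -27), 36)), -1) = Pow(Add(Rational(-7, 13), Mul(Mul(1, -27), 36)), -1) = Pow(Add(Rational(-7, 13), Mul(-27, 36)), -1) = Pow(Add(Rational(-7, 13), -972), -1) = Pow(Rational(-12643, 13), -1) = Rational(-13, 12643)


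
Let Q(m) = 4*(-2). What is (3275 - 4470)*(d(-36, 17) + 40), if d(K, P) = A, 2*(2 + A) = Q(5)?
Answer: -40630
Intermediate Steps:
Q(m) = -8
A = -6 (A = -2 + (½)*(-8) = -2 - 4 = -6)
d(K, P) = -6
(3275 - 4470)*(d(-36, 17) + 40) = (3275 - 4470)*(-6 + 40) = -1195*34 = -40630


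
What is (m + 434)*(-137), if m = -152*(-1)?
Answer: -80282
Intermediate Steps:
m = 152
(m + 434)*(-137) = (152 + 434)*(-137) = 586*(-137) = -80282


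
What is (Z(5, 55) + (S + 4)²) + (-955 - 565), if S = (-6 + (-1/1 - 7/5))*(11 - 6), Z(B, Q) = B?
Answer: -71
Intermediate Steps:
S = -42 (S = (-6 + (-1*1 - 7*⅕))*5 = (-6 + (-1 - 7/5))*5 = (-6 - 12/5)*5 = -42/5*5 = -42)
(Z(5, 55) + (S + 4)²) + (-955 - 565) = (5 + (-42 + 4)²) + (-955 - 565) = (5 + (-38)²) - 1520 = (5 + 1444) - 1520 = 1449 - 1520 = -71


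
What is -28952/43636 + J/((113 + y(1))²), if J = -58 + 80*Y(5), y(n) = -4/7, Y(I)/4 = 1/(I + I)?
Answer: -4496890888/6756696421 ≈ -0.66555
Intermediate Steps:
Y(I) = 2/I (Y(I) = 4/(I + I) = 4/((2*I)) = 4*(1/(2*I)) = 2/I)
y(n) = -4/7 (y(n) = -4*⅐ = -4/7)
J = -26 (J = -58 + 80*(2/5) = -58 + 80*(2*(⅕)) = -58 + 80*(⅖) = -58 + 32 = -26)
-28952/43636 + J/((113 + y(1))²) = -28952/43636 - 26/(113 - 4/7)² = -28952*1/43636 - 26/((787/7)²) = -7238/10909 - 26/619369/49 = -7238/10909 - 26*49/619369 = -7238/10909 - 1274/619369 = -4496890888/6756696421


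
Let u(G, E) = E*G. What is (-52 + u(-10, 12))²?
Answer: 29584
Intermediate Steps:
(-52 + u(-10, 12))² = (-52 + 12*(-10))² = (-52 - 120)² = (-172)² = 29584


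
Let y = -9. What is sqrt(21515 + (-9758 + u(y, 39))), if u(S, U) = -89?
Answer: 2*sqrt(2917) ≈ 108.02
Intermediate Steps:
sqrt(21515 + (-9758 + u(y, 39))) = sqrt(21515 + (-9758 - 89)) = sqrt(21515 - 9847) = sqrt(11668) = 2*sqrt(2917)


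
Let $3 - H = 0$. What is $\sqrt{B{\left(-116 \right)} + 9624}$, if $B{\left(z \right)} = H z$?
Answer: $2 \sqrt{2319} \approx 96.312$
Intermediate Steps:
$H = 3$ ($H = 3 - 0 = 3 + 0 = 3$)
$B{\left(z \right)} = 3 z$
$\sqrt{B{\left(-116 \right)} + 9624} = \sqrt{3 \left(-116\right) + 9624} = \sqrt{-348 + 9624} = \sqrt{9276} = 2 \sqrt{2319}$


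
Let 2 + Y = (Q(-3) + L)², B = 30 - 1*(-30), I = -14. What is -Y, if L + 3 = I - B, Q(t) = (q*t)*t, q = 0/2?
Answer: -5927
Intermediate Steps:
B = 60 (B = 30 + 30 = 60)
q = 0 (q = 0*(½) = 0)
Q(t) = 0 (Q(t) = (0*t)*t = 0*t = 0)
L = -77 (L = -3 + (-14 - 1*60) = -3 + (-14 - 60) = -3 - 74 = -77)
Y = 5927 (Y = -2 + (0 - 77)² = -2 + (-77)² = -2 + 5929 = 5927)
-Y = -1*5927 = -5927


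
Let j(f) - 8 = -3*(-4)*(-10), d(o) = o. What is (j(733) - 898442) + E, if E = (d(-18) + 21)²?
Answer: -898545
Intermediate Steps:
j(f) = -112 (j(f) = 8 - 3*(-4)*(-10) = 8 + 12*(-10) = 8 - 120 = -112)
E = 9 (E = (-18 + 21)² = 3² = 9)
(j(733) - 898442) + E = (-112 - 898442) + 9 = -898554 + 9 = -898545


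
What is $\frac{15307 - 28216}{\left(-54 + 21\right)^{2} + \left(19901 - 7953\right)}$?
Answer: $- \frac{12909}{13037} \approx -0.99018$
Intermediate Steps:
$\frac{15307 - 28216}{\left(-54 + 21\right)^{2} + \left(19901 - 7953\right)} = - \frac{12909}{\left(-33\right)^{2} + 11948} = - \frac{12909}{1089 + 11948} = - \frac{12909}{13037}$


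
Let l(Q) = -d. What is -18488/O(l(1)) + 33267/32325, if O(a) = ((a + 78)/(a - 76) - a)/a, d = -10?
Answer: 2988311513/183175 ≈ 16314.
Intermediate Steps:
l(Q) = 10 (l(Q) = -1*(-10) = 10)
O(a) = (-a + (78 + a)/(-76 + a))/a (O(a) = ((78 + a)/(-76 + a) - a)/a = (-a + (78 + a)/(-76 + a))/a)
-18488/O(l(1)) + 33267/32325 = -18488*10*(-76 + 10)/(78 - 1*10² + 77*10) + 33267/32325 = -18488*(-660/(78 - 1*100 + 770)) + 33267*(1/32325) = -18488*(-660/(78 - 100 + 770)) + 11089/10775 = -18488/((⅒)*(-1/66)*748) + 11089/10775 = -18488/(-17/15) + 11089/10775 = -18488*(-15/17) + 11089/10775 = 277320/17 + 11089/10775 = 2988311513/183175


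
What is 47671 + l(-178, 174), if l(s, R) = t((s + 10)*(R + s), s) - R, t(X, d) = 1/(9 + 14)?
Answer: 1092432/23 ≈ 47497.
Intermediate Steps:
t(X, d) = 1/23
l(s, R) = 1/23 - R
47671 + l(-178, 174) = 47671 + (1/23 - 1*174) = 47671 + (1/23 - 174) = 47671 - 4001/23 = 1092432/23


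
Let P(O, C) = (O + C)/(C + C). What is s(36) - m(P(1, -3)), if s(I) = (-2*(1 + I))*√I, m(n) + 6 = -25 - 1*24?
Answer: -389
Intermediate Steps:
P(O, C) = (C + O)/(2*C) (P(O, C) = (C + O)/((2*C)) = (C + O)*(1/(2*C)) = (C + O)/(2*C))
m(n) = -55 (m(n) = -6 + (-25 - 1*24) = -6 + (-25 - 24) = -6 - 49 = -55)
s(I) = √I*(-2 - 2*I) (s(I) = (-2 - 2*I)*√I = √I*(-2 - 2*I))
s(36) - m(P(1, -3)) = 2*√36*(-1 - 1*36) - 1*(-55) = 2*6*(-1 - 36) + 55 = 2*6*(-37) + 55 = -444 + 55 = -389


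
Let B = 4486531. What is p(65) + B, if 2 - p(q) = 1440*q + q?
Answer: 4392868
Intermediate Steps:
p(q) = 2 - 1441*q (p(q) = 2 - (1440*q + q) = 2 - 1441*q)
p(65) + B = (2 - 1441*65) + 4486531 = (2 - 93665) + 4486531 = -93663 + 4486531 = 4392868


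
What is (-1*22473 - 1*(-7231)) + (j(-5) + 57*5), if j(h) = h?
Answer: -14962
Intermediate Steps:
(-1*22473 - 1*(-7231)) + (j(-5) + 57*5) = (-1*22473 - 1*(-7231)) + (-5 + 57*5) = (-22473 + 7231) + (-5 + 285) = -15242 + 280 = -14962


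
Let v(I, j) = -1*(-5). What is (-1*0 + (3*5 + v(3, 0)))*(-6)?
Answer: -120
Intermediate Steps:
v(I, j) = 5
(-1*0 + (3*5 + v(3, 0)))*(-6) = (-1*0 + (3*5 + 5))*(-6) = (0 + (15 + 5))*(-6) = (0 + 20)*(-6) = 20*(-6) = -120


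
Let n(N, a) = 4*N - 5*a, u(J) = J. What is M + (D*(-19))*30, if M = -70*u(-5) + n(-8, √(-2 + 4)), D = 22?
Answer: -12222 - 5*√2 ≈ -12229.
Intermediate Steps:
n(N, a) = -5*a + 4*N
M = 318 - 5*√2 (M = -70*(-5) + (-5*√(-2 + 4) + 4*(-8)) = 350 + (-5*√2 - 32) = 350 + (-32 - 5*√2) = 318 - 5*√2 ≈ 310.93)
M + (D*(-19))*30 = (318 - 5*√2) + (22*(-19))*30 = (318 - 5*√2) - 418*30 = (318 - 5*√2) - 12540 = -12222 - 5*√2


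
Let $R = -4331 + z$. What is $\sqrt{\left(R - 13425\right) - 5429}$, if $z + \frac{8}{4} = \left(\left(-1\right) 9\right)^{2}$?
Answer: $i \sqrt{23106} \approx 152.01 i$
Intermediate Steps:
$z = 79$ ($z = -2 + \left(\left(-1\right) 9\right)^{2} = -2 + \left(-9\right)^{2} = -2 + 81 = 79$)
$R = -4252$ ($R = -4331 + 79 = -4252$)
$\sqrt{\left(R - 13425\right) - 5429} = \sqrt{\left(-4252 - 13425\right) - 5429} = \sqrt{-17677 - 5429} = \sqrt{-23106} = i \sqrt{23106}$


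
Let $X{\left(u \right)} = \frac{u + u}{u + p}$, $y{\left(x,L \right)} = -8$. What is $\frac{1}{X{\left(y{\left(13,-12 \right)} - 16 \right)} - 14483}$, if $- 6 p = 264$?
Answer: $- \frac{17}{246199} \approx -6.905 \cdot 10^{-5}$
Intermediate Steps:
$p = -44$ ($p = \left(- \frac{1}{6}\right) 264 = -44$)
$X{\left(u \right)} = \frac{2 u}{-44 + u}$ ($X{\left(u \right)} = \frac{u + u}{u - 44} = \frac{2 u}{-44 + u}$)
$\frac{1}{X{\left(y{\left(13,-12 \right)} - 16 \right)} - 14483} = \frac{1}{\frac{2 \left(-8 - 16\right)}{-44 - 24} - 14483} = \frac{1}{2 \left(-24\right) \frac{1}{-44 - 24} - 14483} = \frac{1}{2 \left(-24\right) \frac{1}{-68} - 14483} = \frac{1}{2 \left(-24\right) \left(- \frac{1}{68}\right) - 14483} = \frac{1}{\frac{12}{17} - 14483} = \frac{1}{- \frac{246199}{17}} = - \frac{17}{246199}$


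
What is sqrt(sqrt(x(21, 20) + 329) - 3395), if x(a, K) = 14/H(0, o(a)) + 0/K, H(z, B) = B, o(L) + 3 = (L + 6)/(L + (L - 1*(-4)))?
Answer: sqrt(-41829795 + 555*sqrt(159285))/111 ≈ 58.112*I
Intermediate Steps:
o(L) = -3 + (6 + L)/(4 + 2*L) (o(L) = -3 + (L + 6)/(L + (L - 1*(-4))) = -3 + (6 + L)/(L + (L + 4)) = -3 + (6 + L)/(L + (4 + L)) = -3 + (6 + L)/(4 + 2*L))
x(a, K) = 28*(2 + a)/(-6 - 5*a) (x(a, K) = 14/(((-6 - 5*a)/(2*(2 + a)))) + 0/K = 14*(2*(2 + a)/(-6 - 5*a)) + 0 = 28*(2 + a)/(-6 - 5*a) + 0 = 28*(2 + a)/(-6 - 5*a))
sqrt(sqrt(x(21, 20) + 329) - 3395) = sqrt(sqrt(28*(-2 - 1*21)/(6 + 5*21) + 329) - 3395) = sqrt(sqrt(28*(-2 - 21)/(6 + 105) + 329) - 3395) = sqrt(sqrt(28*(-23)/111 + 329) - 3395) = sqrt(sqrt(28*(1/111)*(-23) + 329) - 3395) = sqrt(sqrt(-644/111 + 329) - 3395) = sqrt(sqrt(35875/111) - 3395) = sqrt(5*sqrt(159285)/111 - 3395) = sqrt(-3395 + 5*sqrt(159285)/111)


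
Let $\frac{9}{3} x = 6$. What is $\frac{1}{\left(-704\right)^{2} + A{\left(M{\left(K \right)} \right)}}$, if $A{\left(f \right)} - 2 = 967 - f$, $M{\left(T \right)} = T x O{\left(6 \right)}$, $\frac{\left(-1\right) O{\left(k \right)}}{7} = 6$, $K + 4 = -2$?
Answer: $\frac{1}{496081} \approx 2.0158 \cdot 10^{-6}$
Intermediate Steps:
$K = -6$ ($K = -4 - 2 = -6$)
$x = 2$ ($x = \frac{1}{3} \cdot 6 = 2$)
$O{\left(k \right)} = -42$ ($O{\left(k \right)} = \left(-7\right) 6 = -42$)
$M{\left(T \right)} = - 84 T$ ($M{\left(T \right)} = T 2 \left(-42\right) = 2 T \left(-42\right) = - 84 T$)
$A{\left(f \right)} = 969 - f$ ($A{\left(f \right)} = 2 - \left(-967 + f\right) = 969 - f$)
$\frac{1}{\left(-704\right)^{2} + A{\left(M{\left(K \right)} \right)}} = \frac{1}{\left(-704\right)^{2} + \left(969 - \left(-84\right) \left(-6\right)\right)} = \frac{1}{495616 + \left(969 - 504\right)} = \frac{1}{495616 + 465} = \frac{1}{496081}$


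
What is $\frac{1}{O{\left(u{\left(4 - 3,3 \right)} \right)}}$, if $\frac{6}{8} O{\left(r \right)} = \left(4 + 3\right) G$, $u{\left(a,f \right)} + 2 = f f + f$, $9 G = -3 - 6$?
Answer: $- \frac{3}{28} \approx -0.10714$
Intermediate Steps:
$G = -1$ ($G = \frac{-3 - 6}{9} = \frac{1}{9} \left(-9\right) = -1$)
$u{\left(a,f \right)} = -2 + f + f^{2}$ ($u{\left(a,f \right)} = -2 + \left(f f + f\right) = -2 + \left(f^{2} + f\right) = -2 + \left(f + f^{2}\right) = -2 + f + f^{2}$)
$O{\left(r \right)} = - \frac{28}{3}$ ($O{\left(r \right)} = \frac{4 \left(4 + 3\right) \left(-1\right)}{3} = \frac{4 \cdot 7 \left(-1\right)}{3} = \frac{4}{3} \left(-7\right) = - \frac{28}{3}$)
$\frac{1}{O{\left(u{\left(4 - 3,3 \right)} \right)}} = \frac{1}{- \frac{28}{3}} = - \frac{3}{28}$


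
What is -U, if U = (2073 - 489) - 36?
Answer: -1548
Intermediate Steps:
U = 1548 (U = 1584 - 36 = 1548)
-U = -1*1548 = -1548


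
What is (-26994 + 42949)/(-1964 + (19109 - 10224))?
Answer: 15955/6921 ≈ 2.3053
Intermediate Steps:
(-26994 + 42949)/(-1964 + (19109 - 10224)) = 15955/(-1964 + 8885) = 15955/6921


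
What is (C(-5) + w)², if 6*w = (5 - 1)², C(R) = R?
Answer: 49/9 ≈ 5.4444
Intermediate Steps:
w = 8/3 (w = (5 - 1)²/6 = (⅙)*4² = (⅙)*16 = 8/3 ≈ 2.6667)
(C(-5) + w)² = (-5 + 8/3)² = (-7/3)² = 49/9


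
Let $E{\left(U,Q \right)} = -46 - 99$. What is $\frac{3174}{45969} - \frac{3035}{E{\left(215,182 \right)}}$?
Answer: $\frac{9331743}{444367} \approx 21.0$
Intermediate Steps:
$E{\left(U,Q \right)} = -145$
$\frac{3174}{45969} - \frac{3035}{E{\left(215,182 \right)}} = \frac{3174}{45969} - \frac{3035}{-145} = 3174 \cdot \frac{1}{45969} - - \frac{607}{29} = \frac{1058}{15323} + \frac{607}{29} = \frac{9331743}{444367}$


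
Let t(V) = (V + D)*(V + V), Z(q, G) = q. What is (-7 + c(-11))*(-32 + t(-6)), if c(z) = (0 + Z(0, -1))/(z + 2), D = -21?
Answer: -2044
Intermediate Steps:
c(z) = 0 (c(z) = (0 + 0)/(z + 2) = 0/(2 + z) = 0)
t(V) = 2*V*(-21 + V) (t(V) = (V - 21)*(V + V) = (-21 + V)*(2*V) = 2*V*(-21 + V))
(-7 + c(-11))*(-32 + t(-6)) = (-7 + 0)*(-32 + 2*(-6)*(-21 - 6)) = -7*(-32 + 2*(-6)*(-27)) = -7*(-32 + 324) = -7*292 = -2044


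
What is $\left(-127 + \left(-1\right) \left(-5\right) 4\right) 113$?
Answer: $-12091$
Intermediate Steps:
$\left(-127 + \left(-1\right) \left(-5\right) 4\right) 113 = \left(-127 + 5 \cdot 4\right) 113 = \left(-127 + 20\right) 113 = \left(-107\right) 113 = -12091$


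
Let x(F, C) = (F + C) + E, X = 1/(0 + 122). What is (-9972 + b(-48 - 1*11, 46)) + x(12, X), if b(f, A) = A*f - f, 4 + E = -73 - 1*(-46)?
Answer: -1542811/122 ≈ -12646.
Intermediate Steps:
E = -31 (E = -4 + (-73 - 1*(-46)) = -4 + (-73 + 46) = -4 - 27 = -31)
X = 1/122 ≈ 0.0081967
b(f, A) = -f + A*f
x(F, C) = -31 + C + F (x(F, C) = (F + C) - 31 = (C + F) - 31 = -31 + C + F)
(-9972 + b(-48 - 1*11, 46)) + x(12, X) = (-9972 + (-48 - 1*11)*(-1 + 46)) + (-31 + 1/122 + 12) = (-9972 + (-48 - 11)*45) - 2317/122 = (-9972 - 59*45) - 2317/122 = (-9972 - 2655) - 2317/122 = -12627 - 2317/122 = -1542811/122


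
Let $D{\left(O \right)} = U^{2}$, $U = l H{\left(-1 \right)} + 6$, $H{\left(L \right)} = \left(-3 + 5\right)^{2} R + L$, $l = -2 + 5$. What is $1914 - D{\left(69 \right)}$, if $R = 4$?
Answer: $-687$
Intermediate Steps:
$l = 3$
$H{\left(L \right)} = 16 + L$ ($H{\left(L \right)} = \left(-3 + 5\right)^{2} \cdot 4 + L = 2^{2} \cdot 4 + L = 4 \cdot 4 + L = 16 + L$)
$U = 51$ ($U = 3 \left(16 - 1\right) + 6 = 3 \cdot 15 + 6 = 45 + 6 = 51$)
$D{\left(O \right)} = 2601$ ($D{\left(O \right)} = 51^{2} = 2601$)
$1914 - D{\left(69 \right)} = 1914 - 2601 = -687$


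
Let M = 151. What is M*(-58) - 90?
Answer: -8848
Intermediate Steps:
M*(-58) - 90 = 151*(-58) - 90 = -8758 - 90 = -8848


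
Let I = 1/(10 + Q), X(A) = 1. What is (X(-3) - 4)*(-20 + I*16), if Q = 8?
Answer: 172/3 ≈ 57.333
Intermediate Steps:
I = 1/18 (I = 1/(10 + 8) = 1/18 ≈ 0.055556)
(X(-3) - 4)*(-20 + I*16) = (1 - 4)*(-20 + (1/18)*16) = -3*(-20 + 8/9) = -3*(-172/9) = 172/3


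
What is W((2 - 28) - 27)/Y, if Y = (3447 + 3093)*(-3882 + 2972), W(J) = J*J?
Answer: -2809/5951400 ≈ -0.00047199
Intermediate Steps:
W(J) = J²
Y = -5951400 (Y = 6540*(-910) = -5951400)
W((2 - 28) - 27)/Y = ((2 - 28) - 27)²/(-5951400) = (-26 - 27)²*(-1/5951400) = (-53)²*(-1/5951400) = 2809*(-1/5951400) = -2809/5951400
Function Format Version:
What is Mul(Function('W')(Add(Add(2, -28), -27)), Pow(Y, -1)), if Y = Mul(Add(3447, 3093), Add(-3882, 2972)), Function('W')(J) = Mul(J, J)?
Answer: Rational(-2809, 5951400) ≈ -0.00047199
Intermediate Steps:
Function('W')(J) = Pow(J, 2)
Y = -5951400 (Y = Mul(6540, -910) = -5951400)
Mul(Function('W')(Add(Add(2, -28), -27)), Pow(Y, -1)) = Mul(Pow(Add(Add(2, -28), -27), 2), Pow(-5951400, -1)) = Mul(Pow(Add(-26, -27), 2), Rational(-1, 5951400)) = Mul(Pow(-53, 2), Rational(-1, 5951400)) = Mul(2809, Rational(-1, 5951400)) = Rational(-2809, 5951400)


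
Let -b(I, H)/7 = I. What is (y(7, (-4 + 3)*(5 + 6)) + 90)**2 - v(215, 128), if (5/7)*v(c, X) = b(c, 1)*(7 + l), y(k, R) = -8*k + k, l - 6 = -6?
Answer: 16430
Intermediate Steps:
b(I, H) = -7*I
l = 0 (l = 6 - 6 = 0)
y(k, R) = -7*k
v(c, X) = -343*c/5 (v(c, X) = 7*((-7*c)*(7 + 0))/5 = 7*(-7*c*7)/5 = 7*(-49*c)/5 = -343*c/5)
(y(7, (-4 + 3)*(5 + 6)) + 90)**2 - v(215, 128) = (-7*7 + 90)**2 - (-343)*215/5 = (-49 + 90)**2 - 1*(-14749) = 41**2 + 14749 = 1681 + 14749 = 16430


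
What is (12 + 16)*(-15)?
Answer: -420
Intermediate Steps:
(12 + 16)*(-15) = 28*(-15) = -420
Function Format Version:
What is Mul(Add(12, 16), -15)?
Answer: -420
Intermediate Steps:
Mul(Add(12, 16), -15) = Mul(28, -15) = -420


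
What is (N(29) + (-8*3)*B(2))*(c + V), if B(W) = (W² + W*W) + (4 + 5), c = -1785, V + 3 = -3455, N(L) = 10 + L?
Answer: 1934667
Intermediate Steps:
V = -3458 (V = -3 - 3455 = -3458)
B(W) = 9 + 2*W² (B(W) = (W² + W²) + 9 = 2*W² + 9 = 9 + 2*W²)
(N(29) + (-8*3)*B(2))*(c + V) = ((10 + 29) + (-8*3)*(9 + 2*2²))*(-1785 - 3458) = (39 - 24*(9 + 2*4))*(-5243) = (39 - 24*(9 + 8))*(-5243) = (39 - 24*17)*(-5243) = (39 - 408)*(-5243) = -369*(-5243) = 1934667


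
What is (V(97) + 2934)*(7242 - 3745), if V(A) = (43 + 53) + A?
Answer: 10935119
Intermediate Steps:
V(A) = 96 + A
(V(97) + 2934)*(7242 - 3745) = ((96 + 97) + 2934)*(7242 - 3745) = (193 + 2934)*3497 = 3127*3497 = 10935119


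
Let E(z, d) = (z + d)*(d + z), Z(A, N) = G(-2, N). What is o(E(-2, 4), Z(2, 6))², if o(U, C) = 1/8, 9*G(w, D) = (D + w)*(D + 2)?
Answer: 1/64 ≈ 0.015625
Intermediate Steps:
G(w, D) = (2 + D)*(D + w)/9 (G(w, D) = ((D + w)*(D + 2))/9 = ((D + w)*(2 + D))/9 = ((2 + D)*(D + w))/9 = (2 + D)*(D + w)/9)
Z(A, N) = -4/9 + N²/9 (Z(A, N) = N²/9 + 2*N/9 + (2/9)*(-2) + (⅑)*N*(-2) = N²/9 + 2*N/9 - 4/9 - 2*N/9 = -4/9 + N²/9)
E(z, d) = (d + z)² (E(z, d) = (d + z)*(d + z) = (d + z)²)
o(U, C) = ⅛
o(E(-2, 4), Z(2, 6))² = (⅛)² = 1/64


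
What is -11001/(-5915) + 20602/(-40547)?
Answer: 24938209/18448885 ≈ 1.3517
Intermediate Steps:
-11001/(-5915) + 20602/(-40547) = -11001*(-1/5915) + 20602*(-1/40547) = 11001/5915 - 20602/40547 = 24938209/18448885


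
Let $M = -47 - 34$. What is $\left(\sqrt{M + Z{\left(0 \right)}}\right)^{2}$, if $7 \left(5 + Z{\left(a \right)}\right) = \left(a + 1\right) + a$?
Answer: $- \frac{601}{7} \approx -85.857$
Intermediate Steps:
$M = -81$
$Z{\left(a \right)} = - \frac{34}{7} + \frac{2 a}{7}$ ($Z{\left(a \right)} = -5 + \frac{\left(a + 1\right) + a}{7} = -5 + \frac{\left(1 + a\right) + a}{7} = -5 + \frac{1 + 2 a}{7} = -5 + \left(\frac{1}{7} + \frac{2 a}{7}\right) = - \frac{34}{7} + \frac{2 a}{7}$)
$\left(\sqrt{M + Z{\left(0 \right)}}\right)^{2} = \left(\sqrt{-81 + \left(- \frac{34}{7} + \frac{2}{7} \cdot 0\right)}\right)^{2} = \left(\sqrt{-81 + \left(- \frac{34}{7} + 0\right)}\right)^{2} = \left(\sqrt{-81 - \frac{34}{7}}\right)^{2} = \left(\sqrt{- \frac{601}{7}}\right)^{2} = \left(\frac{i \sqrt{4207}}{7}\right)^{2} = - \frac{601}{7}$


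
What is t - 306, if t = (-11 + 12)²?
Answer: -305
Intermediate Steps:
t = 1 (t = 1² = 1)
t - 306 = 1 - 306 = -305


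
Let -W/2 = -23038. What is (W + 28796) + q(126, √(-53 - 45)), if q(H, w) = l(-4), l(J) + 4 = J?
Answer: 74864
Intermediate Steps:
l(J) = -4 + J
q(H, w) = -8 (q(H, w) = -4 - 4 = -8)
W = 46076 (W = -2*(-23038) = 46076)
(W + 28796) + q(126, √(-53 - 45)) = (46076 + 28796) - 8 = 74872 - 8 = 74864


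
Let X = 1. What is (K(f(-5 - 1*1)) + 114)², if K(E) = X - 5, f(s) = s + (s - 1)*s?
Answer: 12100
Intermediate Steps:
f(s) = s + s*(-1 + s) (f(s) = s + (-1 + s)*s = s + s*(-1 + s))
K(E) = -4 (K(E) = 1 - 5 = -4)
(K(f(-5 - 1*1)) + 114)² = (-4 + 114)² = 110² = 12100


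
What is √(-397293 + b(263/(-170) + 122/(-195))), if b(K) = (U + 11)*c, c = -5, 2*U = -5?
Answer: I*√1589342/2 ≈ 630.35*I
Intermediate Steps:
U = -5/2 (U = (½)*(-5) = -5/2 ≈ -2.5000)
b(K) = -85/2 (b(K) = (-5/2 + 11)*(-5) = (17/2)*(-5) = -85/2)
√(-397293 + b(263/(-170) + 122/(-195))) = √(-397293 - 85/2) = √(-794671/2) = I*√1589342/2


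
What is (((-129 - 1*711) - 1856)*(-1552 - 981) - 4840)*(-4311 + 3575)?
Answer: -5022558208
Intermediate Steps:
(((-129 - 1*711) - 1856)*(-1552 - 981) - 4840)*(-4311 + 3575) = (((-129 - 711) - 1856)*(-2533) - 4840)*(-736) = ((-840 - 1856)*(-2533) - 4840)*(-736) = (-2696*(-2533) - 4840)*(-736) = (6828968 - 4840)*(-736) = 6824128*(-736) = -5022558208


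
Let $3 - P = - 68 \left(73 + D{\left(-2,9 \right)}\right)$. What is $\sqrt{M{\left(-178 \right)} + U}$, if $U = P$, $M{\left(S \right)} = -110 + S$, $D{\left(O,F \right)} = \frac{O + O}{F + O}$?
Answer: $\frac{9 \sqrt{2807}}{7} \approx 68.119$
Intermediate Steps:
$D{\left(O,F \right)} = \frac{2 O}{F + O}$
$P = \frac{34497}{7}$ ($P = 3 - - 68 \left(73 + 2 \left(-2\right) \frac{1}{9 - 2}\right) = 3 - - 68 \left(73 + 2 \left(-2\right) \frac{1}{7}\right) = 3 - - 68 \left(73 - \frac{4}{7}\right) = 3 - \left(-68\right) \frac{507}{7} = 3 - - \frac{34476}{7} = 3 + \frac{34476}{7} = \frac{34497}{7} \approx 4928.1$)
$U = \frac{34497}{7} \approx 4928.1$
$\sqrt{M{\left(-178 \right)} + U} = \sqrt{\left(-110 - 178\right) + \frac{34497}{7}} = \sqrt{-288 + \frac{34497}{7}} = \sqrt{\frac{32481}{7}} = \frac{9 \sqrt{2807}}{7}$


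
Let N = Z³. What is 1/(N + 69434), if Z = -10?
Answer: 1/68434 ≈ 1.4613e-5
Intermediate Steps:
N = -1000 (N = (-10)³ = -1000)
1/(N + 69434) = 1/(-1000 + 69434) = 1/68434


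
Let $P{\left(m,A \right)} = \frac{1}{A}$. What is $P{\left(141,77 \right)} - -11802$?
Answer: $\frac{908755}{77} \approx 11802.0$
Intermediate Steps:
$P{\left(141,77 \right)} - -11802 = \frac{1}{77} - -11802 = \frac{1}{77} + 11802 = \frac{908755}{77}$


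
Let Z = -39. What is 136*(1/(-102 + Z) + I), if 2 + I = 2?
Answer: -136/141 ≈ -0.96454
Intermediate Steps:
I = 0 (I = -2 + 2 = 0)
136*(1/(-102 + Z) + I) = 136*(1/(-102 - 39) + 0) = 136*(1/(-141) + 0) = 136*(-1/141 + 0) = 136*(-1/141) = -136/141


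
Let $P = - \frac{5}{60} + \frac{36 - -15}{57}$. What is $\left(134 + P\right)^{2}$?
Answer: $\frac{944763169}{51984} \approx 18174.0$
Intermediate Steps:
$P = \frac{185}{228}$ ($P = \left(-5\right) \frac{1}{60} + \left(36 + 15\right) \frac{1}{57} = - \frac{1}{12} + 51 \cdot \frac{1}{57} = - \frac{1}{12} + \frac{17}{19} = \frac{185}{228} \approx 0.8114$)
$\left(134 + P\right)^{2} = \left(134 + \frac{185}{228}\right)^{2} = \left(\frac{30737}{228}\right)^{2} = \frac{944763169}{51984}$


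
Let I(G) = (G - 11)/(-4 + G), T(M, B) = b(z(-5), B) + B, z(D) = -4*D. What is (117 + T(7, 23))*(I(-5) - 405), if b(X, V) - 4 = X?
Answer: -595156/9 ≈ -66129.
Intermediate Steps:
b(X, V) = 4 + X
T(M, B) = 24 + B (T(M, B) = (4 - 4*(-5)) + B = (4 + 20) + B = 24 + B)
I(G) = (-11 + G)/(-4 + G)
(117 + T(7, 23))*(I(-5) - 405) = (117 + (24 + 23))*((-11 - 5)/(-4 - 5) - 405) = (117 + 47)*(-16/(-9) - 405) = 164*(-⅑*(-16) - 405) = 164*(16/9 - 405) = 164*(-3629/9) = -595156/9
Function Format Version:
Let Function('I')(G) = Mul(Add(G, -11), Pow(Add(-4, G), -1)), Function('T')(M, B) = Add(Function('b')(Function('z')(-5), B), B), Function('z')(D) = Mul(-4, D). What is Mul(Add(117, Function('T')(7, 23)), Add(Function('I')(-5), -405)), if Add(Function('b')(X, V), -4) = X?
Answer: Rational(-595156, 9) ≈ -66129.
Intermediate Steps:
Function('b')(X, V) = Add(4, X)
Function('T')(M, B) = Add(24, B) (Function('T')(M, B) = Add(Add(4, Mul(-4, -5)), B) = Add(Add(4, 20), B) = Add(24, B))
Function('I')(G) = Mul(Pow(Add(-4, G), -1), Add(-11, G)) (Function('I')(G) = Mul(Add(-11, G), Pow(Add(-4, G), -1)) = Mul(Pow(Add(-4, G), -1), Add(-11, G)))
Mul(Add(117, Function('T')(7, 23)), Add(Function('I')(-5), -405)) = Mul(Add(117, Add(24, 23)), Add(Mul(Pow(Add(-4, -5), -1), Add(-11, -5)), -405)) = Mul(Add(117, 47), Add(Mul(Pow(-9, -1), -16), -405)) = Mul(164, Add(Mul(Rational(-1, 9), -16), -405)) = Mul(164, Add(Rational(16, 9), -405)) = Mul(164, Rational(-3629, 9)) = Rational(-595156, 9)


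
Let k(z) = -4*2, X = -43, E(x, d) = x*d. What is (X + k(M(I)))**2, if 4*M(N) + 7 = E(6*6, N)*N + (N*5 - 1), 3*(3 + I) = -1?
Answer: 2601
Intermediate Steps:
I = -10/3 (I = -3 + (1/3)*(-1) = -3 - 1/3 = -10/3 ≈ -3.3333)
E(x, d) = d*x
M(N) = -2 + 9*N**2 + 5*N/4 (M(N) = -7/4 + ((N*(6*6))*N + (N*5 - 1))/4 = -7/4 + ((N*36)*N + (5*N - 1))/4 = -7/4 + ((36*N)*N + (-1 + 5*N))/4 = -7/4 + (36*N**2 + (-1 + 5*N))/4 = -7/4 + (-1 + 5*N + 36*N**2)/4 = -7/4 + (-1/4 + 9*N**2 + 5*N/4) = -2 + 9*N**2 + 5*N/4)
k(z) = -8
(X + k(M(I)))**2 = (-43 - 8)**2 = (-51)**2 = 2601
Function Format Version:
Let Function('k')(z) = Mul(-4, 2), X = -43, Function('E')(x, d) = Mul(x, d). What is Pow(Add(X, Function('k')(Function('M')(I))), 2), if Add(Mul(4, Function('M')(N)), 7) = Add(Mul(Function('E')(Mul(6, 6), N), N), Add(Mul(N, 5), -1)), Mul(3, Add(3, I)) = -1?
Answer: 2601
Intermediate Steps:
I = Rational(-10, 3) (I = Add(-3, Mul(Rational(1, 3), -1)) = Add(-3, Rational(-1, 3)) = Rational(-10, 3) ≈ -3.3333)
Function('E')(x, d) = Mul(d, x)
Function('M')(N) = Add(-2, Mul(9, Pow(N, 2)), Mul(Rational(5, 4), N)) (Function('M')(N) = Add(Rational(-7, 4), Mul(Rational(1, 4), Add(Mul(Mul(N, Mul(6, 6)), N), Add(Mul(N, 5), -1)))) = Add(Rational(-7, 4), Mul(Rational(1, 4), Add(Mul(Mul(N, 36), N), Add(Mul(5, N), -1)))) = Add(Rational(-7, 4), Mul(Rational(1, 4), Add(Mul(Mul(36, N), N), Add(-1, Mul(5, N))))) = Add(Rational(-7, 4), Mul(Rational(1, 4), Add(Mul(36, Pow(N, 2)), Add(-1, Mul(5, N))))) = Add(Rational(-7, 4), Mul(Rational(1, 4), Add(-1, Mul(5, N), Mul(36, Pow(N, 2))))) = Add(Rational(-7, 4), Add(Rational(-1, 4), Mul(9, Pow(N, 2)), Mul(Rational(5, 4), N))) = Add(-2, Mul(9, Pow(N, 2)), Mul(Rational(5, 4), N)))
Function('k')(z) = -8
Pow(Add(X, Function('k')(Function('M')(I))), 2) = Pow(Add(-43, -8), 2) = Pow(-51, 2) = 2601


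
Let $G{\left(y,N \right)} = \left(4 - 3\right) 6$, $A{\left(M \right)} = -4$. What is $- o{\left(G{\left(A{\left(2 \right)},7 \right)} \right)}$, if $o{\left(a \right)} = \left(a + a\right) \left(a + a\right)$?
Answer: $-144$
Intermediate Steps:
$G{\left(y,N \right)} = 6$ ($G{\left(y,N \right)} = 1 \cdot 6 = 6$)
$o{\left(a \right)} = 4 a^{2}$ ($o{\left(a \right)} = 2 a 2 a = 4 a^{2}$)
$- o{\left(G{\left(A{\left(2 \right)},7 \right)} \right)} = - 4 \cdot 6^{2} = - 4 \cdot 36 = \left(-1\right) 144 = -144$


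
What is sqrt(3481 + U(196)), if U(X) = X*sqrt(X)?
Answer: 5*sqrt(249) ≈ 78.899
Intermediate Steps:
U(X) = X**(3/2)
sqrt(3481 + U(196)) = sqrt(3481 + 196**(3/2)) = sqrt(3481 + 2744) = sqrt(6225) = 5*sqrt(249)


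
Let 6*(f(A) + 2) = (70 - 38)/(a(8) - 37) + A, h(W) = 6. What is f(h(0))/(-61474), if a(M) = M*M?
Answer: 65/4979394 ≈ 1.3054e-5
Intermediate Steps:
a(M) = M²
f(A) = -146/81 + A/6 (f(A) = -2 + ((70 - 38)/(8² - 37) + A)/6 = -2 + (32/(64 - 37) + A)/6 = -2 + (32/27 + A)/6 = -2 + (16/81 + A/6) = -146/81 + A/6)
f(h(0))/(-61474) = (-146/81 + (⅙)*6)/(-61474) = (-146/81 + 1)*(-1/61474) = -65/81*(-1/61474) = 65/4979394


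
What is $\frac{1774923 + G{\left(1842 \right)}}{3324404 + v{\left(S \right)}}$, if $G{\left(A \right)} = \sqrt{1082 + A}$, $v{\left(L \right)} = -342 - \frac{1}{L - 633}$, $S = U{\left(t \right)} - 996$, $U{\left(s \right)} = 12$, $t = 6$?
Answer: $\frac{2870050491}{5375008255} + \frac{3234 \sqrt{731}}{5375008255} \approx 0.53398$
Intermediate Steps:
$S = -984$ ($S = 12 - 996 = -984$)
$v{\left(L \right)} = -342 - \frac{1}{-633 + L}$
$\frac{1774923 + G{\left(1842 \right)}}{3324404 + v{\left(S \right)}} = \frac{1774923 + \sqrt{1082 + 1842}}{3324404 + \frac{216485 - -336528}{-633 - 984}} = \frac{1774923 + \sqrt{2924}}{3324404 + \frac{216485 + 336528}{-1617}} = \frac{1774923 + 2 \sqrt{731}}{3324404 - \frac{553013}{1617}} = \frac{1774923 + 2 \sqrt{731}}{\frac{5375008255}{1617}} = \left(1774923 + 2 \sqrt{731}\right) \frac{1617}{5375008255} = \frac{2870050491}{5375008255} + \frac{3234 \sqrt{731}}{5375008255}$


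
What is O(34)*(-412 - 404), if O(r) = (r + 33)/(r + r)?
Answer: -804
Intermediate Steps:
O(r) = (33 + r)/(2*r) (O(r) = (33 + r)/((2*r)) = (33 + r)*(1/(2*r)) = (33 + r)/(2*r))
O(34)*(-412 - 404) = ((1/2)*(33 + 34)/34)*(-412 - 404) = ((1/2)*(1/34)*67)*(-816) = (67/68)*(-816) = -804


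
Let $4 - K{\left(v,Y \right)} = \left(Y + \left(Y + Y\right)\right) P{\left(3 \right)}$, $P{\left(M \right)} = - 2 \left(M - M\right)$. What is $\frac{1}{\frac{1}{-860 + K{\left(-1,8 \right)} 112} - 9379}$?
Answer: $- \frac{412}{3864149} \approx -0.00010662$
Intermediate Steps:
$P{\left(M \right)} = 0$ ($P{\left(M \right)} = \left(-2\right) 0 = 0$)
$K{\left(v,Y \right)} = 4$ ($K{\left(v,Y \right)} = 4 - \left(Y + \left(Y + Y\right)\right) 0 = 4 - \left(Y + 2 Y\right) 0 = 4 - 3 Y 0 = 4 - 0 = 4 + 0 = 4$)
$\frac{1}{\frac{1}{-860 + K{\left(-1,8 \right)} 112} - 9379} = \frac{1}{\frac{1}{-860 + 4 \cdot 112} - 9379} = \frac{1}{\frac{1}{-860 + 448} - 9379} = \frac{1}{\frac{1}{-412} - 9379} = \frac{1}{- \frac{1}{412} - 9379} = \frac{1}{- \frac{3864149}{412}} = - \frac{412}{3864149}$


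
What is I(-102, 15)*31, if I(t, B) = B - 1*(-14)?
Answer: 899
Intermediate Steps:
I(t, B) = 14 + B (I(t, B) = B + 14 = 14 + B)
I(-102, 15)*31 = (14 + 15)*31 = 29*31 = 899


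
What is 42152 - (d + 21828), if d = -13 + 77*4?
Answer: 20029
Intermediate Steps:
d = 295 (d = -13 + 308 = 295)
42152 - (d + 21828) = 42152 - (295 + 21828) = 42152 - 1*22123 = 42152 - 22123 = 20029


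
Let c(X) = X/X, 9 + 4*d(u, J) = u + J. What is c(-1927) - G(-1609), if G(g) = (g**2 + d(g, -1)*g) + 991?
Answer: -12964455/4 ≈ -3.2411e+6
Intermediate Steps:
d(u, J) = -9/4 + J/4 + u/4 (d(u, J) = -9/4 + (u + J)/4 = -9/4 + (J + u)/4 = -9/4 + (J/4 + u/4) = -9/4 + J/4 + u/4)
G(g) = 991 + g**2 + g*(-5/2 + g/4) (G(g) = (g**2 + (-9/4 + (1/4)*(-1) + g/4)*g) + 991 = (g**2 + (-9/4 - 1/4 + g/4)*g) + 991 = (g**2 + (-5/2 + g/4)*g) + 991 = (g**2 + g*(-5/2 + g/4)) + 991 = 991 + g**2 + g*(-5/2 + g/4))
c(X) = 1
c(-1927) - G(-1609) = 1 - (991 - 5/2*(-1609) + (5/4)*(-1609)**2) = 1 - (991 + 8045/2 + (5/4)*2588881) = 1 - (991 + 8045/2 + 12944405/4) = 1 - 1*12964459/4 = 1 - 12964459/4 = -12964455/4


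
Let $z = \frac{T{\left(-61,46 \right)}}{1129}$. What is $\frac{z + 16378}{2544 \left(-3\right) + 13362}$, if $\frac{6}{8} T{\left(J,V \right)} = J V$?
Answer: $\frac{27730531}{9703755} \approx 2.8577$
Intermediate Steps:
$T{\left(J,V \right)} = \frac{4 J V}{3}$
$z = - \frac{11224}{3387}$ ($z = \frac{\frac{4}{3} \left(-61\right) 46}{1129} = \left(- \frac{11224}{3}\right) \frac{1}{1129} = - \frac{11224}{3387} \approx -3.3138$)
$\frac{z + 16378}{2544 \left(-3\right) + 13362} = \frac{- \frac{11224}{3387} + 16378}{2544 \left(-3\right) + 13362} = \frac{55461062}{3387 \left(-7632 + 13362\right)} = \frac{55461062}{3387 \cdot 5730} = \frac{55461062}{3387} \cdot \frac{1}{5730} = \frac{27730531}{9703755}$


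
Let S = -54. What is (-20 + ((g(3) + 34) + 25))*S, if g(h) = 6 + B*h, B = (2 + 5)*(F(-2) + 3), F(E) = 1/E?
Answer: -5265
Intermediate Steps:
B = 35/2 (B = (2 + 5)*(1/(-2) + 3) = 7*(-½ + 3) = 7*(5/2) = 35/2 ≈ 17.500)
g(h) = 6 + 35*h/2
(-20 + ((g(3) + 34) + 25))*S = (-20 + (((6 + (35/2)*3) + 34) + 25))*(-54) = (-20 + (((6 + 105/2) + 34) + 25))*(-54) = (-20 + ((117/2 + 34) + 25))*(-54) = (-20 + (185/2 + 25))*(-54) = (-20 + 235/2)*(-54) = (195/2)*(-54) = -5265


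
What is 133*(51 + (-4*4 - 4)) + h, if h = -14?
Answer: 4109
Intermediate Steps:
133*(51 + (-4*4 - 4)) + h = 133*(51 + (-4*4 - 4)) - 14 = 133*(51 + (-16 - 4)) - 14 = 133*(51 - 20) - 14 = 133*31 - 14 = 4123 - 14 = 4109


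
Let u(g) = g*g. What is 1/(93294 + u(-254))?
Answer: 1/157810 ≈ 6.3367e-6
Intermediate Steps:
u(g) = g**2
1/(93294 + u(-254)) = 1/(93294 + (-254)**2) = 1/(93294 + 64516) = 1/157810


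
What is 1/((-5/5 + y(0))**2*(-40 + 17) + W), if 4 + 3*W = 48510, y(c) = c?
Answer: 3/48437 ≈ 6.1936e-5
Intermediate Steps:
W = 48506/3 (W = -4/3 + (1/3)*48510 = -4/3 + 16170 = 48506/3 ≈ 16169.)
1/((-5/5 + y(0))**2*(-40 + 17) + W) = 1/((-5/5 + 0)**2*(-40 + 17) + 48506/3) = 1/((-5*1/5 + 0)**2*(-23) + 48506/3) = 1/((-1 + 0)**2*(-23) + 48506/3) = 1/((-1)**2*(-23) + 48506/3) = 1/(1*(-23) + 48506/3) = 1/(-23 + 48506/3) = 1/(48437/3) = 3/48437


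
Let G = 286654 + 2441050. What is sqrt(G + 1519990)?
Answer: 3*sqrt(471966) ≈ 2061.0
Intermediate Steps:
G = 2727704
sqrt(G + 1519990) = sqrt(2727704 + 1519990) = sqrt(4247694) = 3*sqrt(471966)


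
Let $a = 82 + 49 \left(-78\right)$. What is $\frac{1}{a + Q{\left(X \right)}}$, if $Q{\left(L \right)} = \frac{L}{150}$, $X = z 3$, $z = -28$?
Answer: $- \frac{25}{93514} \approx -0.00026734$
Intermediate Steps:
$X = -84$ ($X = \left(-28\right) 3 = -84$)
$Q{\left(L \right)} = \frac{L}{150}$ ($Q{\left(L \right)} = L \frac{1}{150} = \frac{L}{150}$)
$a = -3740$ ($a = 82 - 3822 = -3740$)
$\frac{1}{a + Q{\left(X \right)}} = \frac{1}{-3740 + \frac{1}{150} \left(-84\right)} = \frac{1}{-3740 - \frac{14}{25}} = \frac{1}{- \frac{93514}{25}} = - \frac{25}{93514}$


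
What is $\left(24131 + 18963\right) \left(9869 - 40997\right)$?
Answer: $-1341430032$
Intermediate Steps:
$\left(24131 + 18963\right) \left(9869 - 40997\right) = 43094 \left(-31128\right) = -1341430032$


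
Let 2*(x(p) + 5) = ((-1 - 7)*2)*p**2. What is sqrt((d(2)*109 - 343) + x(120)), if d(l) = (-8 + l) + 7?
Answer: I*sqrt(115439) ≈ 339.76*I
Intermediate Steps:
d(l) = -1 + l
x(p) = -5 - 8*p**2 (x(p) = -5 + (((-1 - 7)*2)*p**2)/2 = -5 + ((-8*2)*p**2)/2 = -5 + (-16*p**2)/2 = -5 - 8*p**2)
sqrt((d(2)*109 - 343) + x(120)) = sqrt(((-1 + 2)*109 - 343) + (-5 - 8*120**2)) = sqrt((1*109 - 343) + (-5 - 8*14400)) = sqrt((109 - 343) + (-5 - 115200)) = sqrt(-234 - 115205) = sqrt(-115439) = I*sqrt(115439)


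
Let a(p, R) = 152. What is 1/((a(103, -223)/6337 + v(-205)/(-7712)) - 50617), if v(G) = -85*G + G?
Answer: -12217736/618452130841 ≈ -1.9755e-5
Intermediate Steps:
v(G) = -84*G
1/((a(103, -223)/6337 + v(-205)/(-7712)) - 50617) = 1/((152/6337 - 84*(-205)/(-7712)) - 50617) = 1/((152*(1/6337) + 17220*(-1/7712)) - 50617) = 1/((152/6337 - 4305/1928) - 50617) = 1/(-26987729/12217736 - 50617) = 1/(-618452130841/12217736) = -12217736/618452130841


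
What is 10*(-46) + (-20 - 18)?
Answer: -498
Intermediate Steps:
10*(-46) + (-20 - 18) = -460 - 38 = -498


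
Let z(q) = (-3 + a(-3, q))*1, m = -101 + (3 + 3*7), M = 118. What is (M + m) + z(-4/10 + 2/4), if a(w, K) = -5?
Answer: 33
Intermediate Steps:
m = -77 (m = -101 + (3 + 21) = -101 + 24 = -77)
z(q) = -8 (z(q) = (-3 - 5)*1 = -8*1 = -8)
(M + m) + z(-4/10 + 2/4) = (118 - 77) - 8 = 41 - 8 = 33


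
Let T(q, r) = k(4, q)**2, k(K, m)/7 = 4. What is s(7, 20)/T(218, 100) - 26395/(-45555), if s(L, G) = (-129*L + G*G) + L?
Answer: -23770/446439 ≈ -0.053244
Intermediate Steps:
s(L, G) = G**2 - 128*L (s(L, G) = (-129*L + G**2) + L = (G**2 - 129*L) + L = G**2 - 128*L)
k(K, m) = 28 (k(K, m) = 7*4 = 28)
T(q, r) = 784 (T(q, r) = 28**2 = 784)
s(7, 20)/T(218, 100) - 26395/(-45555) = (20**2 - 128*7)/784 - 26395/(-45555) = (400 - 896)*(1/784) - 26395*(-1/45555) = -496*1/784 + 5279/9111 = -31/49 + 5279/9111 = -23770/446439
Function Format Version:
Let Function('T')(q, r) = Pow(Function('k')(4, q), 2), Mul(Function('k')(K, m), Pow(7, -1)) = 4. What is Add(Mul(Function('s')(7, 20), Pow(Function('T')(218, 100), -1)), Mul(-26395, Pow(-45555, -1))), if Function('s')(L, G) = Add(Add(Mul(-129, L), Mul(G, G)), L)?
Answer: Rational(-23770, 446439) ≈ -0.053244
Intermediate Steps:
Function('s')(L, G) = Add(Pow(G, 2), Mul(-128, L)) (Function('s')(L, G) = Add(Add(Mul(-129, L), Pow(G, 2)), L) = Add(Add(Pow(G, 2), Mul(-129, L)), L) = Add(Pow(G, 2), Mul(-128, L)))
Function('k')(K, m) = 28 (Function('k')(K, m) = Mul(7, 4) = 28)
Function('T')(q, r) = 784 (Function('T')(q, r) = Pow(28, 2) = 784)
Add(Mul(Function('s')(7, 20), Pow(Function('T')(218, 100), -1)), Mul(-26395, Pow(-45555, -1))) = Add(Mul(Add(Pow(20, 2), Mul(-128, 7)), Pow(784, -1)), Mul(-26395, Pow(-45555, -1))) = Add(Mul(Add(400, -896), Rational(1, 784)), Mul(-26395, Rational(-1, 45555))) = Add(Mul(-496, Rational(1, 784)), Rational(5279, 9111)) = Add(Rational(-31, 49), Rational(5279, 9111)) = Rational(-23770, 446439)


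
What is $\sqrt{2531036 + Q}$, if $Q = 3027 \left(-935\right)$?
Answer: $547 i \approx 547.0 i$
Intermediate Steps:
$Q = -2830245$
$\sqrt{2531036 + Q} = \sqrt{2531036 - 2830245} = \sqrt{-299209} = 547 i$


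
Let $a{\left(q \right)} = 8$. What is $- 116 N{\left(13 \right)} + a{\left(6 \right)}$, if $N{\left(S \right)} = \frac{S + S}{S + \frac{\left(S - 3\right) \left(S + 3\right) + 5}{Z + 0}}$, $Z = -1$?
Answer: $\frac{529}{19} \approx 27.842$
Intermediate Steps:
$N{\left(S \right)} = \frac{2 S}{-5 + S - \left(-3 + S\right) \left(3 + S\right)}$ ($N{\left(S \right)} = \frac{S + S}{S + \frac{\left(S - 3\right) \left(S + 3\right) + 5}{-1 + 0}} = \frac{2 S}{S + \frac{\left(-3 + S\right) \left(3 + S\right) + 5}{-1}} = \frac{2 S}{S + \left(5 + \left(-3 + S\right) \left(3 + S\right)\right) \left(-1\right)} = \frac{2 S}{S - \left(5 + \left(-3 + S\right) \left(3 + S\right)\right)} = \frac{2 S}{-5 + S - \left(-3 + S\right) \left(3 + S\right)}$)
$- 116 N{\left(13 \right)} + a{\left(6 \right)} = - 116 \cdot 2 \cdot 13 \frac{1}{4 + 13 - 13^{2}} + 8 = - 116 \cdot 2 \cdot 13 \frac{1}{4 + 13 - 169} + 8 = - 116 \cdot 2 \cdot 13 \frac{1}{-152} + 8 = - 116 \cdot 2 \cdot 13 \left(- \frac{1}{152}\right) + 8 = \left(-116\right) \left(- \frac{13}{76}\right) + 8 = \frac{377}{19} + 8 = \frac{529}{19}$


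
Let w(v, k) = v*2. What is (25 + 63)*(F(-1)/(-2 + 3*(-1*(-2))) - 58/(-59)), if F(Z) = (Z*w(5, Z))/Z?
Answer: 18084/59 ≈ 306.51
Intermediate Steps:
w(v, k) = 2*v
F(Z) = 10 (F(Z) = (Z*(2*5))/Z = (Z*10)/Z = (10*Z)/Z = 10)
(25 + 63)*(F(-1)/(-2 + 3*(-1*(-2))) - 58/(-59)) = (25 + 63)*(10/(-2 + 3*(-1*(-2))) - 58/(-59)) = 88*(10/(-2 + 3*2) - 58*(-1/59)) = 88*(10/(-2 + 6) + 58/59) = 88*(10/4 + 58/59) = 88*(10*(¼) + 58/59) = 88*(5/2 + 58/59) = 88*(411/118) = 18084/59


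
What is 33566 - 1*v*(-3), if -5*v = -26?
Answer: 167908/5 ≈ 33582.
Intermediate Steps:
v = 26/5 (v = -1/5*(-26) = 26/5 ≈ 5.2000)
33566 - 1*v*(-3) = 33566 - 1*(26/5)*(-3) = 33566 - 26*(-3)/5 = 33566 - 1*(-78/5) = 33566 + 78/5 = 167908/5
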